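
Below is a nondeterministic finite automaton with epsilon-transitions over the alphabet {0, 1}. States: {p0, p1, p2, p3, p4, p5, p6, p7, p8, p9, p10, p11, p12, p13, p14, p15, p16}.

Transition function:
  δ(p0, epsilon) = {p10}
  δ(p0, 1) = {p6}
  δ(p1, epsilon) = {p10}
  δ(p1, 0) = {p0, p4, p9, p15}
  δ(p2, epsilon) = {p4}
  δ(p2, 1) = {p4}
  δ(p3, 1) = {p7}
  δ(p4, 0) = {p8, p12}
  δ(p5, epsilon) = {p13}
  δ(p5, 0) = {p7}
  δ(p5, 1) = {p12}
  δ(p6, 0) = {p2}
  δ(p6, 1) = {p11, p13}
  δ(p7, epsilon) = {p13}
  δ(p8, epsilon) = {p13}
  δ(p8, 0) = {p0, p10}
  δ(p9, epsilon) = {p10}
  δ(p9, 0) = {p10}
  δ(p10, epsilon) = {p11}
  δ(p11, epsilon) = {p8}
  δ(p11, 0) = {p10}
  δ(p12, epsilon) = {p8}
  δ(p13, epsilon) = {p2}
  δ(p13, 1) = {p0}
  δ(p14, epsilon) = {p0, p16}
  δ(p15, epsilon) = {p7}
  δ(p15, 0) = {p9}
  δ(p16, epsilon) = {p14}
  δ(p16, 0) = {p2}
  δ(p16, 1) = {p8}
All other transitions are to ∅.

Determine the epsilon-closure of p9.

Start with {p9}.
From p9 via epsilon: add p10.
From p10 via epsilon: add p11.
From p11 via epsilon: add p8.
From p8 via epsilon: add p13.
From p13 via epsilon: add p2.
From p2 via epsilon: add p4.
No new states can be added; the closed set is {p2, p4, p8, p9, p10, p11, p13}.

{p2, p4, p8, p9, p10, p11, p13}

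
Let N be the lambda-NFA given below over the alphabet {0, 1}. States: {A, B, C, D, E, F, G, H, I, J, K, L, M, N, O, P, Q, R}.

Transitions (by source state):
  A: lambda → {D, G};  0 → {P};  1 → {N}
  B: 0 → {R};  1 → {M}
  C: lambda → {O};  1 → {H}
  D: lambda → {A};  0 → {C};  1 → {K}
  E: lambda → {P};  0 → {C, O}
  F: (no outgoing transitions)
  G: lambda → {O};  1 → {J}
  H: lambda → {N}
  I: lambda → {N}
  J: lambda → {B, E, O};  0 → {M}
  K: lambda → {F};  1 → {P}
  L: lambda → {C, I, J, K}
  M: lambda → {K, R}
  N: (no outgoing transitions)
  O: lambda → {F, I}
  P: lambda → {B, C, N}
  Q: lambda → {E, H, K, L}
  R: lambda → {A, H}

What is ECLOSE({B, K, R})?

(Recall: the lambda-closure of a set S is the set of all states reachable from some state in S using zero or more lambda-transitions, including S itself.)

{A, B, D, F, G, H, I, K, N, O, R}

Start with {B, K, R}.
From K via lambda: add F.
From R via lambda: add A, H.
From A via lambda: add D, G.
From H via lambda: add N.
From G via lambda: add O.
From O via lambda: add I.
No new states can be added; the closed set is {A, B, D, F, G, H, I, K, N, O, R}.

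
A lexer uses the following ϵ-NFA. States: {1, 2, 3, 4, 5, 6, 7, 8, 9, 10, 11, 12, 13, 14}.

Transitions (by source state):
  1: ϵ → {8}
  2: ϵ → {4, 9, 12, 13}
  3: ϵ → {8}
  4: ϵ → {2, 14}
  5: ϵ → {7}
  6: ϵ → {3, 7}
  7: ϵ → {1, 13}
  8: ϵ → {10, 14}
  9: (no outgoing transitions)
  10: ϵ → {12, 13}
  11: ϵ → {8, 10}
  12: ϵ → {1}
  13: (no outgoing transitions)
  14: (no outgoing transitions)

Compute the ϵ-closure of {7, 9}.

{1, 7, 8, 9, 10, 12, 13, 14}

Start with {7, 9}.
From 7 via ϵ: add 1, 13.
From 1 via ϵ: add 8.
From 8 via ϵ: add 10, 14.
From 10 via ϵ: add 12.
No new states can be added; the closed set is {1, 7, 8, 9, 10, 12, 13, 14}.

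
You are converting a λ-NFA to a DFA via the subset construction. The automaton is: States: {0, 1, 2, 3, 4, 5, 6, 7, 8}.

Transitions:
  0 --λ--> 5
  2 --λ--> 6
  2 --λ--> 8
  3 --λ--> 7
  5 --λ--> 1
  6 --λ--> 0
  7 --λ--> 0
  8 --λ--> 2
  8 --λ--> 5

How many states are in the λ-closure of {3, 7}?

Start with {3, 7}.
From 7 via λ: add 0.
From 0 via λ: add 5.
From 5 via λ: add 1.
λ-closure = {0, 1, 3, 5, 7}, which has 5 states.

5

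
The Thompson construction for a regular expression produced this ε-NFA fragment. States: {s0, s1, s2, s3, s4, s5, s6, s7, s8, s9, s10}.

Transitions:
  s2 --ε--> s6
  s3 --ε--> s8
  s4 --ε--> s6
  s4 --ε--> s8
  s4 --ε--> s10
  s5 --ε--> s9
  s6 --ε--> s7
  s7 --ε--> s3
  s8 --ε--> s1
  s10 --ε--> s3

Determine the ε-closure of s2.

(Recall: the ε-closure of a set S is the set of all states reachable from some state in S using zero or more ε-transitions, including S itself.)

Start with {s2}.
From s2 via ε: add s6.
From s6 via ε: add s7.
From s7 via ε: add s3.
From s3 via ε: add s8.
From s8 via ε: add s1.
No new states can be added; the closed set is {s1, s2, s3, s6, s7, s8}.

{s1, s2, s3, s6, s7, s8}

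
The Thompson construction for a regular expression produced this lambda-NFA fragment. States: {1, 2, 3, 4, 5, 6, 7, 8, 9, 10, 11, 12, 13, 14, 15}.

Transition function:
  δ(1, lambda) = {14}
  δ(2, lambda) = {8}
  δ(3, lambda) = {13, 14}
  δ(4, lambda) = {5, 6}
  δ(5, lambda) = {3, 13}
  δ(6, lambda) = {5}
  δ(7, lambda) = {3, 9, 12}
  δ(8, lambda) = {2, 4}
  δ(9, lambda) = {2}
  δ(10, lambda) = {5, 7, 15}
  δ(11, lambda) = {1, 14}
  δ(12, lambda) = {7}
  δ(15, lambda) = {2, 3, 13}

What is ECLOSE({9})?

{2, 3, 4, 5, 6, 8, 9, 13, 14}

Start with {9}.
From 9 via lambda: add 2.
From 2 via lambda: add 8.
From 8 via lambda: add 4.
From 4 via lambda: add 5, 6.
From 5 via lambda: add 3, 13.
From 3 via lambda: add 14.
No new states can be added; the closed set is {2, 3, 4, 5, 6, 8, 9, 13, 14}.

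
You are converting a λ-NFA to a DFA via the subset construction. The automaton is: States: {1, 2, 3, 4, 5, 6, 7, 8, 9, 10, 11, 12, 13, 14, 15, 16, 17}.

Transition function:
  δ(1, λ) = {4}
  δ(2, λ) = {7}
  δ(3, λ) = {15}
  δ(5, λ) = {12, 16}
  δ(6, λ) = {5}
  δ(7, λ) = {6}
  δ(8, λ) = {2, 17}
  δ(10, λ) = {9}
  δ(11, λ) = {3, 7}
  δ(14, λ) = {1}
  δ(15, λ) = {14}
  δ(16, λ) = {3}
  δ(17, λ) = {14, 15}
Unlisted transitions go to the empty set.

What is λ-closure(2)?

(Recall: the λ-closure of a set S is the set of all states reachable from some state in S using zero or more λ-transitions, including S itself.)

{1, 2, 3, 4, 5, 6, 7, 12, 14, 15, 16}

Start with {2}.
From 2 via λ: add 7.
From 7 via λ: add 6.
From 6 via λ: add 5.
From 5 via λ: add 12, 16.
From 16 via λ: add 3.
From 3 via λ: add 15.
From 15 via λ: add 14.
From 14 via λ: add 1.
From 1 via λ: add 4.
No new states can be added; the closed set is {1, 2, 3, 4, 5, 6, 7, 12, 14, 15, 16}.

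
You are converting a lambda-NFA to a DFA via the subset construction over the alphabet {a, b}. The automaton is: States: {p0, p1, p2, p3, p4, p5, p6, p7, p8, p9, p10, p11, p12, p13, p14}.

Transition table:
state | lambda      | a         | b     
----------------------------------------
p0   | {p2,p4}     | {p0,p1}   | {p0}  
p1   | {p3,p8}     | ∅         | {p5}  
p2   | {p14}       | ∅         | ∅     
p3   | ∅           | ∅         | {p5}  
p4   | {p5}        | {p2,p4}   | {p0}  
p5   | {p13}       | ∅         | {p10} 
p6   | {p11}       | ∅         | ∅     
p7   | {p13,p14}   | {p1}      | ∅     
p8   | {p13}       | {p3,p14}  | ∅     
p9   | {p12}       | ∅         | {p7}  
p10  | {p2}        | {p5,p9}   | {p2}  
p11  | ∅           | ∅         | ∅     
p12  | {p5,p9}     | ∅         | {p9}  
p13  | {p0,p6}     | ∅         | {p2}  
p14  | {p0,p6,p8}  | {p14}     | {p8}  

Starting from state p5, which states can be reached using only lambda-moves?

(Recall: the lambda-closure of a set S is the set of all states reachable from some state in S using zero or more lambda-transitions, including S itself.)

Start with {p5}.
From p5 via lambda: add p13.
From p13 via lambda: add p0, p6.
From p0 via lambda: add p2, p4.
From p6 via lambda: add p11.
From p2 via lambda: add p14.
From p14 via lambda: add p8.
No new states can be added; the closed set is {p0, p2, p4, p5, p6, p8, p11, p13, p14}.

{p0, p2, p4, p5, p6, p8, p11, p13, p14}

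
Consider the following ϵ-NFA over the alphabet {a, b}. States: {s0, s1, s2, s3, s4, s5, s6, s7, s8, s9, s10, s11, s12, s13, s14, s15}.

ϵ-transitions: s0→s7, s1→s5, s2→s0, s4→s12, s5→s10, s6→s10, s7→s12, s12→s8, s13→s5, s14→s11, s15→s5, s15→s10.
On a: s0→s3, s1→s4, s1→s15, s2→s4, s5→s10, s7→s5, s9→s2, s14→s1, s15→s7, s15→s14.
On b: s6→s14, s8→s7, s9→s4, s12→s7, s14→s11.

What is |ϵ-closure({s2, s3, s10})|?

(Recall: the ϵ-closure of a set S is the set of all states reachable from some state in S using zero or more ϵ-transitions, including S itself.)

7

Start with {s2, s3, s10}.
From s2 via ϵ: add s0.
From s0 via ϵ: add s7.
From s7 via ϵ: add s12.
From s12 via ϵ: add s8.
ϵ-closure = {s0, s2, s3, s7, s8, s10, s12}, which has 7 states.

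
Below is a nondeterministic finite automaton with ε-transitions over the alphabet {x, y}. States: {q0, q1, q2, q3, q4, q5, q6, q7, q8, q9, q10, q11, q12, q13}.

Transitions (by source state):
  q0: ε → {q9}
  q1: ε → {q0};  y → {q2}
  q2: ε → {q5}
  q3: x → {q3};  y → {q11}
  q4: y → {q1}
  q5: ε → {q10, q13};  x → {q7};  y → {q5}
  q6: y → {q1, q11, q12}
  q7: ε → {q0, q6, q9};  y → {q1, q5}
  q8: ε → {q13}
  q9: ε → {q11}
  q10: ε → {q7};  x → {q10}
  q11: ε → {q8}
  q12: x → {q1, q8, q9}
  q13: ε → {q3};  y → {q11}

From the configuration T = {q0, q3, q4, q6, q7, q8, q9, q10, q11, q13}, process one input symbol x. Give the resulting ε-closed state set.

{q0, q3, q6, q7, q8, q9, q10, q11, q13}

q3 on x → {q3}.
q10 on x → {q10}.
No x-transition from q0, q4, q6, q7, q8, q9, q11, q13.
Union after reading x: {q3, q10}.
Now take the ε-closure:
From q10 via ε: add q7.
From q7 via ε: add q0, q6, q9.
From q9 via ε: add q11.
From q11 via ε: add q8.
From q8 via ε: add q13.
No new states can be added; the closed set is {q0, q3, q6, q7, q8, q9, q10, q11, q13}.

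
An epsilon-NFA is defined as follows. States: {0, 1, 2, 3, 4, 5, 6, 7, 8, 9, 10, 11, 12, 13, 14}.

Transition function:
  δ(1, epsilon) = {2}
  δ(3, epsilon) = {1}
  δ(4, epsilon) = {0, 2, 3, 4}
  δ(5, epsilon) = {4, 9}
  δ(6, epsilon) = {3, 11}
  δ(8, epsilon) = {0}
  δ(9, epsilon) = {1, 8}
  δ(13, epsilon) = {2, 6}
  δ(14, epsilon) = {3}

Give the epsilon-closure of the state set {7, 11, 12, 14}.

{1, 2, 3, 7, 11, 12, 14}

Start with {7, 11, 12, 14}.
From 14 via epsilon: add 3.
From 3 via epsilon: add 1.
From 1 via epsilon: add 2.
No new states can be added; the closed set is {1, 2, 3, 7, 11, 12, 14}.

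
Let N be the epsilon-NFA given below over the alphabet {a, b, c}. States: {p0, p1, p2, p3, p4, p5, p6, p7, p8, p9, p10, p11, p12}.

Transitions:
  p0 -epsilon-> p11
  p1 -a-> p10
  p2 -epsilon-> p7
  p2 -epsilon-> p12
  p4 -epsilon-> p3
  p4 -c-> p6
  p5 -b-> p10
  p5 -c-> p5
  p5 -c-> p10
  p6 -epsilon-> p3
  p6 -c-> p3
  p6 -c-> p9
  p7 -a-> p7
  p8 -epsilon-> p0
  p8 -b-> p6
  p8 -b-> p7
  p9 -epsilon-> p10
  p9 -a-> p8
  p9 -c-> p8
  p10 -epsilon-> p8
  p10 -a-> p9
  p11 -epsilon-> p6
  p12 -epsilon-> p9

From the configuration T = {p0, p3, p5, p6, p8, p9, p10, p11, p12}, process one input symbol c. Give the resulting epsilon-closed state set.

p5 on c → {p5, p10}.
p6 on c → {p3, p9}.
p9 on c → {p8}.
No c-transition from p0, p3, p8, p10, p11, p12.
Union after reading c: {p3, p5, p8, p9, p10}.
Now take the epsilon-closure:
From p8 via epsilon: add p0.
From p0 via epsilon: add p11.
From p11 via epsilon: add p6.
No new states can be added; the closed set is {p0, p3, p5, p6, p8, p9, p10, p11}.

{p0, p3, p5, p6, p8, p9, p10, p11}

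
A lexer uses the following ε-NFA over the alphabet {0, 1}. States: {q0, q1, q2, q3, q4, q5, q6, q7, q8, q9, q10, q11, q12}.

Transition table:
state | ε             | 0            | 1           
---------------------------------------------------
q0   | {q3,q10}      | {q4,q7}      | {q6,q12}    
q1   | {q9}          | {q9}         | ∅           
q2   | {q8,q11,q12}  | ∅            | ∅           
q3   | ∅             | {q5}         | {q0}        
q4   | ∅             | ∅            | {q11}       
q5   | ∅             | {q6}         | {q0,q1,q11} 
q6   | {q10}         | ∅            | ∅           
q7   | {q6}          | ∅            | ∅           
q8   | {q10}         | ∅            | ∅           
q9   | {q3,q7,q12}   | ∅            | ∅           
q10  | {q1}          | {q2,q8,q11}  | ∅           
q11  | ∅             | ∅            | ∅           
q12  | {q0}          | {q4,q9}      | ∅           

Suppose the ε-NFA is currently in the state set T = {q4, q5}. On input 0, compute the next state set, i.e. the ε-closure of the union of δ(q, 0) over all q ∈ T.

q5 on 0 → {q6}.
No 0-transition from q4.
Union after reading 0: {q6}.
Now take the ε-closure:
From q6 via ε: add q10.
From q10 via ε: add q1.
From q1 via ε: add q9.
From q9 via ε: add q3, q7, q12.
From q12 via ε: add q0.
No new states can be added; the closed set is {q0, q1, q3, q6, q7, q9, q10, q12}.

{q0, q1, q3, q6, q7, q9, q10, q12}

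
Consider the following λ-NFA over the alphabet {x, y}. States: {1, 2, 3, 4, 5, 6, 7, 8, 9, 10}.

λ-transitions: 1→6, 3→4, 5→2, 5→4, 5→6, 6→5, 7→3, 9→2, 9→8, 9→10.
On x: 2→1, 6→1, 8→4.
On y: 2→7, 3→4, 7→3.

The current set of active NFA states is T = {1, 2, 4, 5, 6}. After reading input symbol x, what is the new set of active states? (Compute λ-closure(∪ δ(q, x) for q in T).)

2 on x → {1}.
6 on x → {1}.
No x-transition from 1, 4, 5.
Union after reading x: {1}.
Now take the λ-closure:
From 1 via λ: add 6.
From 6 via λ: add 5.
From 5 via λ: add 2, 4.
No new states can be added; the closed set is {1, 2, 4, 5, 6}.

{1, 2, 4, 5, 6}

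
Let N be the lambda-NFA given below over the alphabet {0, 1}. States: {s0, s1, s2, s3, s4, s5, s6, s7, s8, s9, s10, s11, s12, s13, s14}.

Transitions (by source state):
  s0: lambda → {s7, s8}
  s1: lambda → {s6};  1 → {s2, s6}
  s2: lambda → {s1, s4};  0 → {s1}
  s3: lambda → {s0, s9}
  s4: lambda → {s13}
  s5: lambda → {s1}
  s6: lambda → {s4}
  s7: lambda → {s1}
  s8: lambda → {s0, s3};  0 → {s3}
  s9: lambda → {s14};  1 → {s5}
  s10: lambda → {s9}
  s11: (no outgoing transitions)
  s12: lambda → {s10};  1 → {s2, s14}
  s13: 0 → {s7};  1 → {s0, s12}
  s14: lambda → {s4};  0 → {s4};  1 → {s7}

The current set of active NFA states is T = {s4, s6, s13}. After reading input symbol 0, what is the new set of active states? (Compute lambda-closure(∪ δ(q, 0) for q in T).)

{s1, s4, s6, s7, s13}

s13 on 0 → {s7}.
No 0-transition from s4, s6.
Union after reading 0: {s7}.
Now take the lambda-closure:
From s7 via lambda: add s1.
From s1 via lambda: add s6.
From s6 via lambda: add s4.
From s4 via lambda: add s13.
No new states can be added; the closed set is {s1, s4, s6, s7, s13}.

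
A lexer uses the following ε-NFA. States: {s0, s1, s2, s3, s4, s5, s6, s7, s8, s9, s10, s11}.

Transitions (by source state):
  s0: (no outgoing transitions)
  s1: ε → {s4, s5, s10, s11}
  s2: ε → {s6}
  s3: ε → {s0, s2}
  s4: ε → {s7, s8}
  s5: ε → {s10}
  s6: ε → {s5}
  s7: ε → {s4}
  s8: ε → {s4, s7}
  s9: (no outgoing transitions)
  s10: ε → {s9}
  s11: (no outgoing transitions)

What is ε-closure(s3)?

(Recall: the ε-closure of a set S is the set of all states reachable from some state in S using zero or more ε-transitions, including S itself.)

{s0, s2, s3, s5, s6, s9, s10}

Start with {s3}.
From s3 via ε: add s0, s2.
From s2 via ε: add s6.
From s6 via ε: add s5.
From s5 via ε: add s10.
From s10 via ε: add s9.
No new states can be added; the closed set is {s0, s2, s3, s5, s6, s9, s10}.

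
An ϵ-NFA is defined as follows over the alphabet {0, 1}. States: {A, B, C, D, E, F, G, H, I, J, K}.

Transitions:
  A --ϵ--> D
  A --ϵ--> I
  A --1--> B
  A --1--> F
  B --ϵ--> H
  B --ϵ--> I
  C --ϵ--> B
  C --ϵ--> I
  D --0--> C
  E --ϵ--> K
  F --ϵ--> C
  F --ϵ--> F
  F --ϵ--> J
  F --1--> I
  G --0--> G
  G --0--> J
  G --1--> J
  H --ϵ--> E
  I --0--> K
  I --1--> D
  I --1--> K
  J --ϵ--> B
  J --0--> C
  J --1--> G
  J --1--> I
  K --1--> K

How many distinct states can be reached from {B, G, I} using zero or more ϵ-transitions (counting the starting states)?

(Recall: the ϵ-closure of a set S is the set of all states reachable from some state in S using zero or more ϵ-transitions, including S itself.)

6

Start with {B, G, I}.
From B via ϵ: add H.
From H via ϵ: add E.
From E via ϵ: add K.
ϵ-closure = {B, E, G, H, I, K}, which has 6 states.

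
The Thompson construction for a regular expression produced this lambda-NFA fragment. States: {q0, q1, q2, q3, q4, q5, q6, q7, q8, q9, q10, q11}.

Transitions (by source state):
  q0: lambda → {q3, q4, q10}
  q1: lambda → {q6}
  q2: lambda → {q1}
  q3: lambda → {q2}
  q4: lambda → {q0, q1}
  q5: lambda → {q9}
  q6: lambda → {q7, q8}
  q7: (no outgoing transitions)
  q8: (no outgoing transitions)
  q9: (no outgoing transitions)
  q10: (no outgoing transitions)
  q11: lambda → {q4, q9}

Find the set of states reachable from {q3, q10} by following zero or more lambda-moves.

{q1, q2, q3, q6, q7, q8, q10}

Start with {q3, q10}.
From q3 via lambda: add q2.
From q2 via lambda: add q1.
From q1 via lambda: add q6.
From q6 via lambda: add q7, q8.
No new states can be added; the closed set is {q1, q2, q3, q6, q7, q8, q10}.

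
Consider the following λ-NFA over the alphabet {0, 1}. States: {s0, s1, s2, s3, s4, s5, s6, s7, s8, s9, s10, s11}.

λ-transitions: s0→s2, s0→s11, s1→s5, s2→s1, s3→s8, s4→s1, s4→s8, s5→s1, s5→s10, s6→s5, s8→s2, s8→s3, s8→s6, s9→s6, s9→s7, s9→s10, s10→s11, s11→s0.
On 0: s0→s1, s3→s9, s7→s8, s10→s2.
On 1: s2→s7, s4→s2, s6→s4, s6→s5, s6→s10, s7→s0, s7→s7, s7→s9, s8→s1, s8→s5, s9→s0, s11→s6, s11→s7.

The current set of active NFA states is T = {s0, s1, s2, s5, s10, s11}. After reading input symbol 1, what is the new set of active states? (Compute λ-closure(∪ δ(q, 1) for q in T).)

{s0, s1, s2, s5, s6, s7, s10, s11}

s2 on 1 → {s7}.
s11 on 1 → {s6, s7}.
No 1-transition from s0, s1, s5, s10.
Union after reading 1: {s6, s7}.
Now take the λ-closure:
From s6 via λ: add s5.
From s5 via λ: add s1, s10.
From s10 via λ: add s11.
From s11 via λ: add s0.
From s0 via λ: add s2.
No new states can be added; the closed set is {s0, s1, s2, s5, s6, s7, s10, s11}.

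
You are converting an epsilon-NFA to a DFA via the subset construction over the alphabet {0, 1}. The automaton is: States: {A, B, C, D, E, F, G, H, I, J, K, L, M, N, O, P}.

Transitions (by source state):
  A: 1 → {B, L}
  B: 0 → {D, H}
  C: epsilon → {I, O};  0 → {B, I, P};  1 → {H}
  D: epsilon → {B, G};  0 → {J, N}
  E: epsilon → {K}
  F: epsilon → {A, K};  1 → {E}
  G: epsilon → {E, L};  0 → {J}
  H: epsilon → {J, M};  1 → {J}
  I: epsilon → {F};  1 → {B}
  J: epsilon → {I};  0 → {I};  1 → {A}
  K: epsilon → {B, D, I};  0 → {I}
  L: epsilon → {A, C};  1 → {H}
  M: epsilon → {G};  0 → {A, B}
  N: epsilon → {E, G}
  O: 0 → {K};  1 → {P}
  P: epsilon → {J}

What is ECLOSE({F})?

{A, B, C, D, E, F, G, I, K, L, O}

Start with {F}.
From F via epsilon: add A, K.
From K via epsilon: add B, D, I.
From D via epsilon: add G.
From G via epsilon: add E, L.
From L via epsilon: add C.
From C via epsilon: add O.
No new states can be added; the closed set is {A, B, C, D, E, F, G, I, K, L, O}.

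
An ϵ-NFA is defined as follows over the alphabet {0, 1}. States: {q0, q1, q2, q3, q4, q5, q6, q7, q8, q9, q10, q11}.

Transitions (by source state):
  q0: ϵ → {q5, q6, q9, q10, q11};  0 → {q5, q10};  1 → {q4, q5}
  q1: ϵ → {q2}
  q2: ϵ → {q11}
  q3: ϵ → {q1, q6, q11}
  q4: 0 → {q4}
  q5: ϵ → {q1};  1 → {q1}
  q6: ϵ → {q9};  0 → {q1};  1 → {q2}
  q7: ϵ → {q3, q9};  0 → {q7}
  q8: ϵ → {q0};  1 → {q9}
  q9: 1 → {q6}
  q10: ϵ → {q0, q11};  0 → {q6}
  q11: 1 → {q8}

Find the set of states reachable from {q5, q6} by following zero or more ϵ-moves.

{q1, q2, q5, q6, q9, q11}

Start with {q5, q6}.
From q5 via ϵ: add q1.
From q6 via ϵ: add q9.
From q1 via ϵ: add q2.
From q2 via ϵ: add q11.
No new states can be added; the closed set is {q1, q2, q5, q6, q9, q11}.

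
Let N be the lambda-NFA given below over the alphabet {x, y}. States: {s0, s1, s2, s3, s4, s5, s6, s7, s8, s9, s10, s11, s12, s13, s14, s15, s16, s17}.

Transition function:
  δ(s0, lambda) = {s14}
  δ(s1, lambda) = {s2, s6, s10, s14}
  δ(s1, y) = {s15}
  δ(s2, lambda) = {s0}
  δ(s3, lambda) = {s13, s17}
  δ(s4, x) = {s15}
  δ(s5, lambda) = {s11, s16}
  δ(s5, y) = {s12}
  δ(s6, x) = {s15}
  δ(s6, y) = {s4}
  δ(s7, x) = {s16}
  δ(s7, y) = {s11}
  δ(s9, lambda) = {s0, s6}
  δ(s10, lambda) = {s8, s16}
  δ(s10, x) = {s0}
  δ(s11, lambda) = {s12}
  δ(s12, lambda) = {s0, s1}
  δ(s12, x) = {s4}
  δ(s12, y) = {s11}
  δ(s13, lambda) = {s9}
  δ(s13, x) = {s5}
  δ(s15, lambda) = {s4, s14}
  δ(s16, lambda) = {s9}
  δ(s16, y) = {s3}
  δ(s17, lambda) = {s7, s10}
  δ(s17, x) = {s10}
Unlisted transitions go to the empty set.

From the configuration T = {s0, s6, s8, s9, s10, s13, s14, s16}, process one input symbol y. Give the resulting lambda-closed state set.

{s0, s3, s4, s6, s7, s8, s9, s10, s13, s14, s16, s17}

s6 on y → {s4}.
s16 on y → {s3}.
No y-transition from s0, s8, s9, s10, s13, s14.
Union after reading y: {s3, s4}.
Now take the lambda-closure:
From s3 via lambda: add s13, s17.
From s13 via lambda: add s9.
From s17 via lambda: add s7, s10.
From s9 via lambda: add s0, s6.
From s10 via lambda: add s8, s16.
From s0 via lambda: add s14.
No new states can be added; the closed set is {s0, s3, s4, s6, s7, s8, s9, s10, s13, s14, s16, s17}.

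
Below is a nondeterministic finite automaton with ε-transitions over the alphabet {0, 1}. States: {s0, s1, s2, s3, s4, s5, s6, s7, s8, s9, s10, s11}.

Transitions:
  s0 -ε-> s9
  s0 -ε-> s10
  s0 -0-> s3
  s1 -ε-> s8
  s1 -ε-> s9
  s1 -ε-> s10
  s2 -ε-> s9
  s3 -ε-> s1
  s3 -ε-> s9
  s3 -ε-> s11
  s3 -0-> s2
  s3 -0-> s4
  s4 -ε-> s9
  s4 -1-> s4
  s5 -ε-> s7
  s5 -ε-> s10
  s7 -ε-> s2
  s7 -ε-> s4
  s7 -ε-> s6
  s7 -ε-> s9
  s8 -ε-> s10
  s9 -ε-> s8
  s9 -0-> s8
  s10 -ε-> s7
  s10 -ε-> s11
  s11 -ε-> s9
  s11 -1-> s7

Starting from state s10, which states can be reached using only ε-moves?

Start with {s10}.
From s10 via ε: add s7, s11.
From s7 via ε: add s2, s4, s6, s9.
From s9 via ε: add s8.
No new states can be added; the closed set is {s2, s4, s6, s7, s8, s9, s10, s11}.

{s2, s4, s6, s7, s8, s9, s10, s11}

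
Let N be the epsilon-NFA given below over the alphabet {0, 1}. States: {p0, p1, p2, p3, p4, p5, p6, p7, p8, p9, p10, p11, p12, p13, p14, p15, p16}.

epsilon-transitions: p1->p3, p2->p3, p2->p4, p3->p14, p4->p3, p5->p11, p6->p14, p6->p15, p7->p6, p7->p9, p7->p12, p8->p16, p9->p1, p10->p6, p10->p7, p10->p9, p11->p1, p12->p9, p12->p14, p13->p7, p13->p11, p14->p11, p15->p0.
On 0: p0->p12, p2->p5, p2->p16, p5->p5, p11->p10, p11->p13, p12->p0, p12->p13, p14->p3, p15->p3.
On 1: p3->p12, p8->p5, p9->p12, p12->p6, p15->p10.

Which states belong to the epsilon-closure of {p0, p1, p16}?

{p0, p1, p3, p11, p14, p16}

Start with {p0, p1, p16}.
From p1 via epsilon: add p3.
From p3 via epsilon: add p14.
From p14 via epsilon: add p11.
No new states can be added; the closed set is {p0, p1, p3, p11, p14, p16}.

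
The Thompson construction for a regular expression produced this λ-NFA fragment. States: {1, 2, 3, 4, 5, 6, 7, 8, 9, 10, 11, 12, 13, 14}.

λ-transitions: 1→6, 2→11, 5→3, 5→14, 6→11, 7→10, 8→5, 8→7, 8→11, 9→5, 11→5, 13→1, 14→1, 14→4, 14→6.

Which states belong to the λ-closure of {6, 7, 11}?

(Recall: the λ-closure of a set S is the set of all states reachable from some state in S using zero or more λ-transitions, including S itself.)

{1, 3, 4, 5, 6, 7, 10, 11, 14}

Start with {6, 7, 11}.
From 7 via λ: add 10.
From 11 via λ: add 5.
From 5 via λ: add 3, 14.
From 14 via λ: add 1, 4.
No new states can be added; the closed set is {1, 3, 4, 5, 6, 7, 10, 11, 14}.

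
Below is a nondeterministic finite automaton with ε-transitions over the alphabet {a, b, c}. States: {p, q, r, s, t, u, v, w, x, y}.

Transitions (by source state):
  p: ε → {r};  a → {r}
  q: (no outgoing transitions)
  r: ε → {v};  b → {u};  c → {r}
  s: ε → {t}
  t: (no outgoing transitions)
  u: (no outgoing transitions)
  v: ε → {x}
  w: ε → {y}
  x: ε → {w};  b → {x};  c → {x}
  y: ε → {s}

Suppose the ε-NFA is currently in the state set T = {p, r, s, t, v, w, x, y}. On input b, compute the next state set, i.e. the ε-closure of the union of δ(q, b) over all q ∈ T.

r on b → {u}.
x on b → {x}.
No b-transition from p, s, t, v, w, y.
Union after reading b: {u, x}.
Now take the ε-closure:
From x via ε: add w.
From w via ε: add y.
From y via ε: add s.
From s via ε: add t.
No new states can be added; the closed set is {s, t, u, w, x, y}.

{s, t, u, w, x, y}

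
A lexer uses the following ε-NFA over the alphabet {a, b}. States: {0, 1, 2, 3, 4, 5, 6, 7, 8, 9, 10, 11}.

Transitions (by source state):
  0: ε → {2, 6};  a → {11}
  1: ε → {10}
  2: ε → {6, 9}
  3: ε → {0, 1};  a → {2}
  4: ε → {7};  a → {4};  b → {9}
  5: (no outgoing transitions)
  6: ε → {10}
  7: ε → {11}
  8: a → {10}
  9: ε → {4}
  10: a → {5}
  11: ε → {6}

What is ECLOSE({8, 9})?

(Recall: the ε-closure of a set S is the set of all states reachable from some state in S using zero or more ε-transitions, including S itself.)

Start with {8, 9}.
From 9 via ε: add 4.
From 4 via ε: add 7.
From 7 via ε: add 11.
From 11 via ε: add 6.
From 6 via ε: add 10.
No new states can be added; the closed set is {4, 6, 7, 8, 9, 10, 11}.

{4, 6, 7, 8, 9, 10, 11}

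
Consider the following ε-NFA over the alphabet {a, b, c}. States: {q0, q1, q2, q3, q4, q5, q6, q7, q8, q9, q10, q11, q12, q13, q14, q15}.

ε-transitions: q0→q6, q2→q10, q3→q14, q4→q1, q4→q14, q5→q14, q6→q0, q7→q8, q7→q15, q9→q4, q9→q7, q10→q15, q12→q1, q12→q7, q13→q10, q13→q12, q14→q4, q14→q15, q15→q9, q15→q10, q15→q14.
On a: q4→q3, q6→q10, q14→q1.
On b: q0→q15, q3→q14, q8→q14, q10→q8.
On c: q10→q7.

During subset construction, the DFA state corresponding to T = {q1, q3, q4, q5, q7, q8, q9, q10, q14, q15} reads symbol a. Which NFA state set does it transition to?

{q1, q3, q4, q7, q8, q9, q10, q14, q15}

q4 on a → {q3}.
q14 on a → {q1}.
No a-transition from q1, q3, q5, q7, q8, q9, q10, q15.
Union after reading a: {q1, q3}.
Now take the ε-closure:
From q3 via ε: add q14.
From q14 via ε: add q4, q15.
From q15 via ε: add q9, q10.
From q9 via ε: add q7.
From q7 via ε: add q8.
No new states can be added; the closed set is {q1, q3, q4, q7, q8, q9, q10, q14, q15}.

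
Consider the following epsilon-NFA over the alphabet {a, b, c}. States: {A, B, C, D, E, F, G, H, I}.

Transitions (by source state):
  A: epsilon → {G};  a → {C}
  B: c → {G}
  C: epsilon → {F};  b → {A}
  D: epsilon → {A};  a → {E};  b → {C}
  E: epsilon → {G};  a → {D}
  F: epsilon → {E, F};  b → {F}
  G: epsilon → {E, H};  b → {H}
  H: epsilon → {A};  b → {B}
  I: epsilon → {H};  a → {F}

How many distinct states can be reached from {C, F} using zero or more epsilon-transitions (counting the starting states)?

6

Start with {C, F}.
From F via epsilon: add E.
From E via epsilon: add G.
From G via epsilon: add H.
From H via epsilon: add A.
epsilon-closure = {A, C, E, F, G, H}, which has 6 states.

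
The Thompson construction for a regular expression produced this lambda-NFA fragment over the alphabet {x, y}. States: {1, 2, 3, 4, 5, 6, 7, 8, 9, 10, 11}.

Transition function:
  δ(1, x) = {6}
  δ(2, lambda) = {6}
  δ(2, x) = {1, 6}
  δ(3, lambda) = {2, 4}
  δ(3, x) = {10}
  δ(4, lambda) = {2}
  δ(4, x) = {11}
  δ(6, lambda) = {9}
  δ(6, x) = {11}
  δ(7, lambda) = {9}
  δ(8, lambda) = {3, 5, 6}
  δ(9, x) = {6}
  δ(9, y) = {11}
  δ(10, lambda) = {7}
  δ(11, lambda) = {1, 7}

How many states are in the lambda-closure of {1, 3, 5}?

7

Start with {1, 3, 5}.
From 3 via lambda: add 2, 4.
From 2 via lambda: add 6.
From 6 via lambda: add 9.
lambda-closure = {1, 2, 3, 4, 5, 6, 9}, which has 7 states.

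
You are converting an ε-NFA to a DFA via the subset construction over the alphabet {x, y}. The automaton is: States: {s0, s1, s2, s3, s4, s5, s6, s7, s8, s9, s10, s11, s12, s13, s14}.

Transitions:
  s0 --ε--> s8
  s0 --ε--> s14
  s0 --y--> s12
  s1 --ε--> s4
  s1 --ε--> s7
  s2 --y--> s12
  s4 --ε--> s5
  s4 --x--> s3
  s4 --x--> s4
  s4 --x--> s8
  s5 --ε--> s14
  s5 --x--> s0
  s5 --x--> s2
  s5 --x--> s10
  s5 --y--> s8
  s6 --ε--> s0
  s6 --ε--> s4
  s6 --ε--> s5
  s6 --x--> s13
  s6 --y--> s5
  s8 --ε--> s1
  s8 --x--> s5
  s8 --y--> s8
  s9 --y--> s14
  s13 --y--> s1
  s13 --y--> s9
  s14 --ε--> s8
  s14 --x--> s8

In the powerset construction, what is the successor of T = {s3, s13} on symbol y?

{s1, s4, s5, s7, s8, s9, s14}

s13 on y → {s1, s9}.
No y-transition from s3.
Union after reading y: {s1, s9}.
Now take the ε-closure:
From s1 via ε: add s4, s7.
From s4 via ε: add s5.
From s5 via ε: add s14.
From s14 via ε: add s8.
No new states can be added; the closed set is {s1, s4, s5, s7, s8, s9, s14}.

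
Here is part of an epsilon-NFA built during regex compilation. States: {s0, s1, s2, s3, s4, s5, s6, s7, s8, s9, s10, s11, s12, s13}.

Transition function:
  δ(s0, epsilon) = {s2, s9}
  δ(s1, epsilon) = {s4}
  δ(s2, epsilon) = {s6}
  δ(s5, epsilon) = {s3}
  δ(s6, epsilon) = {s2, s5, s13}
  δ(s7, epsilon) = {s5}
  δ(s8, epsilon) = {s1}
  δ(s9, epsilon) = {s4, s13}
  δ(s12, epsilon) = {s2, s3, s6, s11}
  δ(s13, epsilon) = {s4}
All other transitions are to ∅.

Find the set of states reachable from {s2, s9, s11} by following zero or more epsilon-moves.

{s2, s3, s4, s5, s6, s9, s11, s13}

Start with {s2, s9, s11}.
From s2 via epsilon: add s6.
From s9 via epsilon: add s4, s13.
From s6 via epsilon: add s5.
From s5 via epsilon: add s3.
No new states can be added; the closed set is {s2, s3, s4, s5, s6, s9, s11, s13}.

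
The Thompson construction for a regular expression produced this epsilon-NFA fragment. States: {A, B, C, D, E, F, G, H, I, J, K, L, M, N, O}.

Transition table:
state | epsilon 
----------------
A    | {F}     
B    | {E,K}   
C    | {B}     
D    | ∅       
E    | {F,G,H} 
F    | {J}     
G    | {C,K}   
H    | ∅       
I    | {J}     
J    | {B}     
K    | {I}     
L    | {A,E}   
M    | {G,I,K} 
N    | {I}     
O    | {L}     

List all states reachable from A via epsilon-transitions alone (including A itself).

Start with {A}.
From A via epsilon: add F.
From F via epsilon: add J.
From J via epsilon: add B.
From B via epsilon: add E, K.
From E via epsilon: add G, H.
From K via epsilon: add I.
From G via epsilon: add C.
No new states can be added; the closed set is {A, B, C, E, F, G, H, I, J, K}.

{A, B, C, E, F, G, H, I, J, K}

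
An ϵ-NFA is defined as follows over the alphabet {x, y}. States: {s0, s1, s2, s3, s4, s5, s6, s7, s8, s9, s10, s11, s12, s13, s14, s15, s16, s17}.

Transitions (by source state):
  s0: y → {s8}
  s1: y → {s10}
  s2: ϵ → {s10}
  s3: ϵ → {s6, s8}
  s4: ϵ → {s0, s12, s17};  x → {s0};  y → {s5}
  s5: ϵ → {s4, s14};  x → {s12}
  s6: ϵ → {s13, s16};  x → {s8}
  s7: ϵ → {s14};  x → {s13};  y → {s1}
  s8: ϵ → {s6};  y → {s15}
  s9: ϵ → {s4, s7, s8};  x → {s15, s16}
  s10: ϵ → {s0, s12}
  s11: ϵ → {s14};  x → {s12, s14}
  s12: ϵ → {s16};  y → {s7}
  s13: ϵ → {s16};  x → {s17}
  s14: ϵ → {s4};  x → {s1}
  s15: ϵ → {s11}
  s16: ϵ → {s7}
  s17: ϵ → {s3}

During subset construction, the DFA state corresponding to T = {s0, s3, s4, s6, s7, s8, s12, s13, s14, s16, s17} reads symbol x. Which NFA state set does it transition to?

s4 on x → {s0}.
s6 on x → {s8}.
s7 on x → {s13}.
s13 on x → {s17}.
s14 on x → {s1}.
No x-transition from s0, s3, s8, s12, s16, s17.
Union after reading x: {s0, s1, s8, s13, s17}.
Now take the ϵ-closure:
From s8 via ϵ: add s6.
From s13 via ϵ: add s16.
From s17 via ϵ: add s3.
From s16 via ϵ: add s7.
From s7 via ϵ: add s14.
From s14 via ϵ: add s4.
From s4 via ϵ: add s12.
No new states can be added; the closed set is {s0, s1, s3, s4, s6, s7, s8, s12, s13, s14, s16, s17}.

{s0, s1, s3, s4, s6, s7, s8, s12, s13, s14, s16, s17}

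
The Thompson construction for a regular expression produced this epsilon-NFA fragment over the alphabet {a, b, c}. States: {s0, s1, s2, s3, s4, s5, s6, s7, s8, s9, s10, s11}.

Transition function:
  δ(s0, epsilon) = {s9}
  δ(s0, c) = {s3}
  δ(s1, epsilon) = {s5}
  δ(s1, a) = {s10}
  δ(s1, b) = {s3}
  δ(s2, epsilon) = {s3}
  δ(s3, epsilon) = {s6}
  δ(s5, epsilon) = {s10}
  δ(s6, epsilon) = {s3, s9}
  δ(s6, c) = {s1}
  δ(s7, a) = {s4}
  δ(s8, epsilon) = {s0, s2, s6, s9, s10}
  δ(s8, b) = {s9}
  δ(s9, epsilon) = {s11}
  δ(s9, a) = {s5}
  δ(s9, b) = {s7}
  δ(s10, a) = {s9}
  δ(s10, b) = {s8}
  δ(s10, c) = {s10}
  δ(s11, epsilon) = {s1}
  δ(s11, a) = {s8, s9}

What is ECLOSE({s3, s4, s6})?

Start with {s3, s4, s6}.
From s6 via epsilon: add s9.
From s9 via epsilon: add s11.
From s11 via epsilon: add s1.
From s1 via epsilon: add s5.
From s5 via epsilon: add s10.
No new states can be added; the closed set is {s1, s3, s4, s5, s6, s9, s10, s11}.

{s1, s3, s4, s5, s6, s9, s10, s11}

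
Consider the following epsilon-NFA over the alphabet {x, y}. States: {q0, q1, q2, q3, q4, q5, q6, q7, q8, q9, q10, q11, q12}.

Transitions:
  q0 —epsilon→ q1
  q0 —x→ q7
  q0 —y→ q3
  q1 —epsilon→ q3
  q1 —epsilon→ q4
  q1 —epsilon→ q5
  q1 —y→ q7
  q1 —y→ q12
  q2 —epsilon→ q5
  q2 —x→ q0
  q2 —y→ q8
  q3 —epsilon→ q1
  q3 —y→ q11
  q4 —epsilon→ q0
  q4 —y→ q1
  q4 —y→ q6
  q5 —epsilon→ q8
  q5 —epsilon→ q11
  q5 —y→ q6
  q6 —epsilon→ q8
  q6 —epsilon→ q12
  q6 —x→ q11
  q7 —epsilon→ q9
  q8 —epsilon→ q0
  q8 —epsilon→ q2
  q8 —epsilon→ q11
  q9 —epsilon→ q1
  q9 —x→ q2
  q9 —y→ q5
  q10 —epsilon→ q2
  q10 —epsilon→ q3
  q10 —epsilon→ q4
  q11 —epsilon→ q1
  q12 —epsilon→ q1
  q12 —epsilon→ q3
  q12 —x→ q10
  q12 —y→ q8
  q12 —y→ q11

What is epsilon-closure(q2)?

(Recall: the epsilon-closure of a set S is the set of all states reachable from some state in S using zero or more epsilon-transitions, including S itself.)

Start with {q2}.
From q2 via epsilon: add q5.
From q5 via epsilon: add q8, q11.
From q8 via epsilon: add q0.
From q11 via epsilon: add q1.
From q1 via epsilon: add q3, q4.
No new states can be added; the closed set is {q0, q1, q2, q3, q4, q5, q8, q11}.

{q0, q1, q2, q3, q4, q5, q8, q11}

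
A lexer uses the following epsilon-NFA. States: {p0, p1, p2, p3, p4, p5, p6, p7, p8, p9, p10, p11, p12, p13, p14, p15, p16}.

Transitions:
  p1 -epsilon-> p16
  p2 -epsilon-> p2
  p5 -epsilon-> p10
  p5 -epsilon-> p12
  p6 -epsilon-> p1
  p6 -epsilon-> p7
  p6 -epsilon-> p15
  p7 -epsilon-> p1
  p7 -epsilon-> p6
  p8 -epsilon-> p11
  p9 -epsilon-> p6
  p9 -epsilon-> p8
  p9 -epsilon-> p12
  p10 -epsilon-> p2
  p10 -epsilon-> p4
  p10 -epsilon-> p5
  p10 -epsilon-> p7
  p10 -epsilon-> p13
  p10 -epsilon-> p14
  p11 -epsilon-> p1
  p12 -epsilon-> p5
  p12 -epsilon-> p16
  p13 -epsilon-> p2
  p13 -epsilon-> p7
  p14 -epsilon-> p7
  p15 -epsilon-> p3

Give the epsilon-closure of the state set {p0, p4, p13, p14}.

Start with {p0, p4, p13, p14}.
From p13 via epsilon: add p2, p7.
From p7 via epsilon: add p1, p6.
From p1 via epsilon: add p16.
From p6 via epsilon: add p15.
From p15 via epsilon: add p3.
No new states can be added; the closed set is {p0, p1, p2, p3, p4, p6, p7, p13, p14, p15, p16}.

{p0, p1, p2, p3, p4, p6, p7, p13, p14, p15, p16}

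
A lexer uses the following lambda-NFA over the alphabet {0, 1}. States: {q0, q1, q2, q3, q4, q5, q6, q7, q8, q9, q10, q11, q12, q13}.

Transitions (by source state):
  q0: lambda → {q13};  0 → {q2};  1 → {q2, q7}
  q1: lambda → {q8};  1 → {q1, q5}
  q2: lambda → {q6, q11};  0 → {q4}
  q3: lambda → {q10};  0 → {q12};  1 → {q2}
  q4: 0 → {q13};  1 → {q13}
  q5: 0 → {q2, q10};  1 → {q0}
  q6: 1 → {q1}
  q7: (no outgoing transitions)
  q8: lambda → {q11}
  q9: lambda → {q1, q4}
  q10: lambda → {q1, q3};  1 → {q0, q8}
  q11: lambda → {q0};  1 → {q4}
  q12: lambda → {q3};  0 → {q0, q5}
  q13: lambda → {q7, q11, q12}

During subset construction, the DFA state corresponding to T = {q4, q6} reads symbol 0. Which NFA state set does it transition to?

q4 on 0 → {q13}.
No 0-transition from q6.
Union after reading 0: {q13}.
Now take the lambda-closure:
From q13 via lambda: add q7, q11, q12.
From q11 via lambda: add q0.
From q12 via lambda: add q3.
From q3 via lambda: add q10.
From q10 via lambda: add q1.
From q1 via lambda: add q8.
No new states can be added; the closed set is {q0, q1, q3, q7, q8, q10, q11, q12, q13}.

{q0, q1, q3, q7, q8, q10, q11, q12, q13}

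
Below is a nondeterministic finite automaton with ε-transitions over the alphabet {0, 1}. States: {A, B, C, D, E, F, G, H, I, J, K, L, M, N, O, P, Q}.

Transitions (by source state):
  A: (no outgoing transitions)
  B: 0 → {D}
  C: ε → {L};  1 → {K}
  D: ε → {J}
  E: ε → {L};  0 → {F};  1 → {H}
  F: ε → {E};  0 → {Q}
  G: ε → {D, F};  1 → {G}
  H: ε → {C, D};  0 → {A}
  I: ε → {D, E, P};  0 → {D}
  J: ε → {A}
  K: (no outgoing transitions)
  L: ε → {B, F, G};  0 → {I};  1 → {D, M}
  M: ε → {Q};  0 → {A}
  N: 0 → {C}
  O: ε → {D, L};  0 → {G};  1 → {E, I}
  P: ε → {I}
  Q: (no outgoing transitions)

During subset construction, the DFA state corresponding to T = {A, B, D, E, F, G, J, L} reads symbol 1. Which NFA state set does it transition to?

E on 1 → {H}.
G on 1 → {G}.
L on 1 → {D, M}.
No 1-transition from A, B, D, F, J.
Union after reading 1: {D, G, H, M}.
Now take the ε-closure:
From D via ε: add J.
From G via ε: add F.
From H via ε: add C.
From M via ε: add Q.
From C via ε: add L.
From F via ε: add E.
From J via ε: add A.
From L via ε: add B.
No new states can be added; the closed set is {A, B, C, D, E, F, G, H, J, L, M, Q}.

{A, B, C, D, E, F, G, H, J, L, M, Q}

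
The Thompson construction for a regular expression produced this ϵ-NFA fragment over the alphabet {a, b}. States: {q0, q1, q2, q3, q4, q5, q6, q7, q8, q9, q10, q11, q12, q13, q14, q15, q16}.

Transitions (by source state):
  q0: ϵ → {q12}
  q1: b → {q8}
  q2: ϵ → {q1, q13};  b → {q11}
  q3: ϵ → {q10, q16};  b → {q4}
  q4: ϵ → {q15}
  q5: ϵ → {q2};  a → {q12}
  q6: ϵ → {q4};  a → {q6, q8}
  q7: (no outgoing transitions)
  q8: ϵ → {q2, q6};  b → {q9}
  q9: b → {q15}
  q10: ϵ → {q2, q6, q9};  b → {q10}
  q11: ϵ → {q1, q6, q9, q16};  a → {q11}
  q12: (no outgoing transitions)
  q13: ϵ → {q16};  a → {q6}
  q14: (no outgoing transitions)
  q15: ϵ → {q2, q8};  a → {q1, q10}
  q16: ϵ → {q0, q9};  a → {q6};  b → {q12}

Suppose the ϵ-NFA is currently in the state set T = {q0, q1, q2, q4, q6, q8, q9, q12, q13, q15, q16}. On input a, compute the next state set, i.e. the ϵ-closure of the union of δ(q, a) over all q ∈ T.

{q0, q1, q2, q4, q6, q8, q9, q10, q12, q13, q15, q16}

q6 on a → {q6, q8}.
q13 on a → {q6}.
q15 on a → {q1, q10}.
q16 on a → {q6}.
No a-transition from q0, q1, q2, q4, q8, q9, q12.
Union after reading a: {q1, q6, q8, q10}.
Now take the ϵ-closure:
From q6 via ϵ: add q4.
From q8 via ϵ: add q2.
From q10 via ϵ: add q9.
From q2 via ϵ: add q13.
From q4 via ϵ: add q15.
From q13 via ϵ: add q16.
From q16 via ϵ: add q0.
From q0 via ϵ: add q12.
No new states can be added; the closed set is {q0, q1, q2, q4, q6, q8, q9, q10, q12, q13, q15, q16}.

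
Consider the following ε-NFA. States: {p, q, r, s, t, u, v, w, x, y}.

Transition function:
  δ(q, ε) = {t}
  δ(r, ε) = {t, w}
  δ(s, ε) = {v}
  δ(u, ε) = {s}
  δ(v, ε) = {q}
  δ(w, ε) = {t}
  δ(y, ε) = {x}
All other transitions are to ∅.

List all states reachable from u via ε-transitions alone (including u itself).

Start with {u}.
From u via ε: add s.
From s via ε: add v.
From v via ε: add q.
From q via ε: add t.
No new states can be added; the closed set is {q, s, t, u, v}.

{q, s, t, u, v}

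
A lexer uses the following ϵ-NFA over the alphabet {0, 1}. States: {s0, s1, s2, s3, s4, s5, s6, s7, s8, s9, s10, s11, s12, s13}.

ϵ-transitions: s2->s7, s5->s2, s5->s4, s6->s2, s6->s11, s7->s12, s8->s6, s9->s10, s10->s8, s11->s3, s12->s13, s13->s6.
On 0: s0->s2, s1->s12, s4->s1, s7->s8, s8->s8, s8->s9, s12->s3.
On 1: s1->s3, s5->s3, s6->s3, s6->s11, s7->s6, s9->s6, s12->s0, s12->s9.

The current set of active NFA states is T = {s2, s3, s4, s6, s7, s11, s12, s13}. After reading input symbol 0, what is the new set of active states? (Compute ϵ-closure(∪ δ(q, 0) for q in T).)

{s1, s2, s3, s6, s7, s8, s11, s12, s13}

s4 on 0 → {s1}.
s7 on 0 → {s8}.
s12 on 0 → {s3}.
No 0-transition from s2, s3, s6, s11, s13.
Union after reading 0: {s1, s3, s8}.
Now take the ϵ-closure:
From s8 via ϵ: add s6.
From s6 via ϵ: add s2, s11.
From s2 via ϵ: add s7.
From s7 via ϵ: add s12.
From s12 via ϵ: add s13.
No new states can be added; the closed set is {s1, s2, s3, s6, s7, s8, s11, s12, s13}.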